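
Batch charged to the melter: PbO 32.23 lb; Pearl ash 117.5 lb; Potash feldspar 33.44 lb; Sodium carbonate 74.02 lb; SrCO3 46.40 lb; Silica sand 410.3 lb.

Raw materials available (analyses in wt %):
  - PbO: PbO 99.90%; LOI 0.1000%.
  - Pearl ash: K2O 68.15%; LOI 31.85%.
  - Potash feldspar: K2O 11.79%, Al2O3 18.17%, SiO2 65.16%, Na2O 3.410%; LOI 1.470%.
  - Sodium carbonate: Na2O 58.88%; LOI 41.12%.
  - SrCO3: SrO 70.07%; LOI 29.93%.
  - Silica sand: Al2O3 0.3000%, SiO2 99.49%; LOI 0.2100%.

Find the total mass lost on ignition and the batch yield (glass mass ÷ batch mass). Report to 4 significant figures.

Every computation maintains exact precision throughout; intermediates are displayed, with 4-significant-figure rounding, at each printed step. Each reported value undergoes a single rounding; derived quantities (the totals, glass mass, yield, six oxide percentages, ignition loss) are rebuilt in full precision from the batch weights for 630.8 lb of glass precisely as stated by question or answer.
LOI of each material in turn:
  PbO: 32.23 × 0.001000 = 0.03223 lb
  Pearl ash: 117.5 × 0.3185 = 37.42 lb
  Potash feldspar: 33.44 × 0.01470 = 0.4916 lb
  Sodium carbonate: 74.02 × 0.4112 = 30.44 lb
  SrCO3: 46.40 × 0.2993 = 13.89 lb
  Silica sand: 410.3 × 0.002100 = 0.8616 lb
Total LOI = 83.13 lb
Glass = batch − LOI = 713.9 − 83.13 = 630.8 lb

LOI loss = 83.13 lb; glass = 630.8 lb; yield = 88.35%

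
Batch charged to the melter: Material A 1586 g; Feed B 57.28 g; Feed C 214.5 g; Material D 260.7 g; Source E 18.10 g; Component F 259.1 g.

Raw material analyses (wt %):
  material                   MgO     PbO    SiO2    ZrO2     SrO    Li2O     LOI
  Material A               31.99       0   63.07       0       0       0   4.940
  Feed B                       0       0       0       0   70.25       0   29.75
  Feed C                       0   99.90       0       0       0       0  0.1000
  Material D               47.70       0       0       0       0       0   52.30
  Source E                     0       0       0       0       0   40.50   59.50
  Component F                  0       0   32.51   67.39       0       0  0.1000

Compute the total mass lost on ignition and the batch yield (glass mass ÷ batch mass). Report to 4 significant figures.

LOI loss = 243.0 g; glass = 2153 g; yield = 89.86%

Values along the way appear rounded to 4 significant figures. All internal work keeps full float precision throughout. Every reported result includes exactly one rounding; all derived quantities are re-derived at full float precision (yield, the totals, ignition loss, net glass mass, the six compositions) from the batch weights on 2153 g of glass precisely as stated by the problem or the answer.
Ignition loss by material:
  Material A: 1586 × 0.04940 = 78.35 g
  Feed B: 57.28 × 0.2975 = 17.04 g
  Feed C: 214.5 × 0.001000 = 0.2145 g
  Material D: 260.7 × 0.5230 = 136.3 g
  Source E: 18.10 × 0.5950 = 10.77 g
  Component F: 259.1 × 0.001000 = 0.2591 g
Total LOI = 243.0 g
Glass = batch − LOI = 2396 − 243.0 = 2153 g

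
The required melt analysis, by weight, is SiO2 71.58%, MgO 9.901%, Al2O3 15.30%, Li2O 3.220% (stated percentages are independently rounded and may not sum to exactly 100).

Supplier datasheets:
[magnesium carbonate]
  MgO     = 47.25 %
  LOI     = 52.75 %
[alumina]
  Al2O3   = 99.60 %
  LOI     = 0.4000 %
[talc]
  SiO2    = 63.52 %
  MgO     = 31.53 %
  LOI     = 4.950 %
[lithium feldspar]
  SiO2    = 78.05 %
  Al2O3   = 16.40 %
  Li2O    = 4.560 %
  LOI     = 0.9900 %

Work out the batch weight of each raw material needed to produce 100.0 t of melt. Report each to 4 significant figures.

Mid-chain values are rounded off to 4 significant figures when quoted; all arithmetic keeps full precision at all times. Every reported result is rounded just once; all derived quantities, including the totals, glass mass, the yield, the four compositions, LOI, are carried starting from the weights per 100.0 t of glass in full precision as they appear in problem or answer.
The oxide mass targets at 100.0 t melt:
  SiO2: 71.58% × 100.0 = 71.58 t
  MgO: 9.901% × 100.0 = 9.901 t
  Al2O3: 15.30% × 100.0 = 15.30 t
  Li2O: 3.220% × 100.0 = 3.220 t
Checking each oxide sum on the weights just shown, against the basis in use (each sum matches its target mass once rounding is allowed for):
  SiO2: 25.92·0.6352 + 70.61·0.7805 = 71.58 t (target 71.58 t)
  MgO: 3.657·0.4725 + 25.92·0.3153 = 9.901 t (target 9.901 t)
  Al2O3: 3.734·0.9960 + 70.61·0.1640 = 15.30 t (target 15.30 t)
  Li2O: 70.61·0.04560 = 3.220 t (target 3.220 t)
Glass-mass sanity pass: batch total minus LOI = 99.99 t (the targets, summed, come to 100.0 t; the stated basis being 100.0 t — deltas are rounding alone).
Summing the batch: Σ batch = 103.9 t; LOI loss = Σ batch·LOI = 3.926 t; as yield: glass ÷ batch → 96.22%.

Batch per 100.0 t melt:
  magnesium carbonate: 3.657 t
  alumina: 3.734 t
  talc: 25.92 t
  lithium feldspar: 70.61 t
Total batch = 103.9 t; LOI loss = 3.926 t; yield = 96.22%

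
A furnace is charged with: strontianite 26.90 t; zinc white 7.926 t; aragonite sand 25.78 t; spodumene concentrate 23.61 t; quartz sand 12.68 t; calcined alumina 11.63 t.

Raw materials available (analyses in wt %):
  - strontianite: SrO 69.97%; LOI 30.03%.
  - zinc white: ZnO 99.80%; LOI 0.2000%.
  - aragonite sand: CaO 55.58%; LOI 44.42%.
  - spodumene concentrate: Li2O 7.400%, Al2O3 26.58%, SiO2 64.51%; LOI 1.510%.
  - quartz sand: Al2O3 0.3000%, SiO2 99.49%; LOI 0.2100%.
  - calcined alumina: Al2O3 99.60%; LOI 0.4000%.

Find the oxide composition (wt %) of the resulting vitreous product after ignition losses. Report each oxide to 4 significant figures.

Each numeric step keeps full float precision from start to finish. The intermediate values appear, rounded to 4 significant digits, across the worked steps; each reported result takes just one rounding — all derived quantities, which include the yield, six oxide percentages, LOI, glass mass, the totals, are recomputed at exact precision, as written in problem or answer, using the weight values for 88.55 t of glass.
Mass of each oxide from the mix:
  Li2O: 23.61·0.07400 = 1.747 t
  ZnO: 7.926·0.9980 = 7.910 t
  CaO: 25.78·0.5558 = 14.33 t
  SrO: 26.90·0.6997 = 18.82 t
  Al2O3: 23.61·0.2658 + 12.68·0.003000 + 11.63·0.9960 = 17.90 t
  SiO2: 23.61·0.6451 + 12.68·0.9949 = 27.85 t
LOI: 26.90·0.3003 + 7.926·0.002000 + 25.78·0.4442 + 23.61·0.01510 + 12.68·0.002100 + 11.63·0.004000 = 19.98 t
Net of LOI, the glass mass = 108.5 − 19.98 = 88.55 t (equal to the oxide-mass sum)
percent by weight: oxide/glass ×100

Glass mass = 88.55 t (batch 108.5 − LOI 19.98).
Composition: Li2O 1.973%, ZnO 8.933%, CaO 16.18%, SrO 21.26%, Al2O3 20.21%, SiO2 31.45%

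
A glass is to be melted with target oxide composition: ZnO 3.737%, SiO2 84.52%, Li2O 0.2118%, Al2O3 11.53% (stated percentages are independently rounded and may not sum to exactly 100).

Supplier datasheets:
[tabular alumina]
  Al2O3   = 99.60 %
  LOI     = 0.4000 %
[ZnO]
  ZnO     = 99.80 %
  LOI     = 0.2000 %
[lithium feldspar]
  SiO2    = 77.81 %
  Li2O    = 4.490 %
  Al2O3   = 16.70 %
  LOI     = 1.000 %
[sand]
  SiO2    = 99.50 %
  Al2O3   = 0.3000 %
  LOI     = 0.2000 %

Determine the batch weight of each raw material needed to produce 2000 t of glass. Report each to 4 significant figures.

Batch per 2000 t glass:
  tabular alumina: 210.8 t
  ZnO: 74.89 t
  lithium feldspar: 94.34 t
  sand: 1625 t
Total batch = 2005 t; LOI loss = 5.186 t; yield = 99.74%

Mid-chain values appear (rounded to four significant figures) in the working; the working math runs at full float precision all the way through — every reported value is rounded exactly once. The derived quantities, including glass mass, yield, ignition loss, four oxide percentages, totals, are computed from the batch weights on 2000 t of glass in exact precision, as quoted within the problem or the answer.
Oxide mass targets, per 2000 t glass:
  ZnO: 3.737% × 2000 = 74.74 t
  SiO2: 84.52% × 2000 = 1690 t
  Li2O: 0.2118% × 2000 = 4.236 t
  Al2O3: 11.53% × 2000 = 230.6 t
Checking each oxide sum with the batch weights as given, at the basis given (target by target, the sums agree inside rounding margins):
  ZnO: 74.89·0.9980 = 74.74 t (target 74.74 t)
  SiO2: 94.34·0.7781 + 1625·0.9950 = 1690 t (target 1690 t)
  Li2O: 94.34·0.04490 = 4.236 t (target 4.236 t)
  Al2O3: 210.8·0.9960 + 94.34·0.1670 + 1625·0.003000 = 230.6 t (target 230.6 t)
Glass-mass bookkeeping: total charge less LOI = 2000 t (summing oxide targets gives 2000 t; the stated basis being 2000 t — any gap is answer rounding).
Whole-batch sum: Σ batch = 2005 t; Σ batch·LOI gives LOI loss = 5.186 t; yield, glass over the total, = 99.74%.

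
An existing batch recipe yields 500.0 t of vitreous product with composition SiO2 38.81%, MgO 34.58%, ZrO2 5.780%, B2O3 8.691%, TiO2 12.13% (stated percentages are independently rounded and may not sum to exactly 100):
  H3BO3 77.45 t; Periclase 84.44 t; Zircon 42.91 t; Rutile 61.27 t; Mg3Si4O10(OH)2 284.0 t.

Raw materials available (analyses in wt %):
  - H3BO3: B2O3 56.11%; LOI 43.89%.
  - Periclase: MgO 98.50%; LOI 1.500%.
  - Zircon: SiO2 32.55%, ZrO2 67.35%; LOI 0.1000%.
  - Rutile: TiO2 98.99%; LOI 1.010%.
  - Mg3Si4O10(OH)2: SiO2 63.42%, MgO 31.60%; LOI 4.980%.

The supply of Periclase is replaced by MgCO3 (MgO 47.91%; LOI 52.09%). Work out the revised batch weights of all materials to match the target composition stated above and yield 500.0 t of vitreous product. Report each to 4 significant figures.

Revised batch per 500.0 t vitreous product:
  H3BO3: 77.45 t
  MgCO3: 173.6 t
  Zircon: 42.91 t
  Rutile: 61.27 t
  Mg3Si4O10(OH)2: 284.0 t
Total batch = 639.2 t; LOI loss = 139.2 t

Full precision is kept from first step to last. Values along the way appear rounded off to 4 significant figures alongside each step — every reported value sees exactly one rounding — derived quantities, including totals, LOI, the five compositions, net glass mass, yield, are computed from the weighed amounts per 500.0 t of glass in exact precision, as given in question or answer.
Target oxide masses per 500.0 t vitreous product:
  SiO2: 38.81% × 500.0 = 194.0 t
  MgO: 34.58% × 500.0 = 172.9 t
  ZrO2: 5.780% × 500.0 = 28.90 t
  B2O3: 8.691% × 500.0 = 43.46 t
  TiO2: 12.13% × 500.0 = 60.65 t
Checking each oxide sum on the weights just shown, on the stated basis (sums match the target masses given rounding of the digits):
  SiO2: 42.91·0.3255 + 284.0·0.6342 = 194.1 t (target 194.0 t)
  MgO: 173.6·0.4791 + 284.0·0.3160 = 172.9 t (target 172.9 t)
  ZrO2: 42.91·0.6735 = 28.90 t (target 28.90 t)
  B2O3: 77.45·0.5611 = 43.46 t (target 43.46 t)
  TiO2: 61.27·0.9899 = 60.65 t (target 60.65 t)
Glass mass check: Σ batch − LOI loss = 500.0 t (the targets, summed, come to 500.0 t; against the stated basis, 500.0 t — any gap is answer rounding).
Total batch = Σ batch = 639.2 t; LOI removed, Σ of batch·LOI: 139.2 t; yield, glass over the total, = 78.22%.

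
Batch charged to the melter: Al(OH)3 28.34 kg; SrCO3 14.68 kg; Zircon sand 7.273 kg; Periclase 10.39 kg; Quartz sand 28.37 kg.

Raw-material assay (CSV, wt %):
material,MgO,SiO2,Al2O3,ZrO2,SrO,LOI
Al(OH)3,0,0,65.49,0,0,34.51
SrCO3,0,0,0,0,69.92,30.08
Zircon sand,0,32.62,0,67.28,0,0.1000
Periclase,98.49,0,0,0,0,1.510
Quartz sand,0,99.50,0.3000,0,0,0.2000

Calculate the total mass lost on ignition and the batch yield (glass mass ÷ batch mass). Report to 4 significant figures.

All internal work carries full float precision from first step to last — values along the way are printed, rounded to 4 significant digits, when written out — every reported result takes just one rounding — derived quantities are recomputed at full float precision (the totals, net glass mass, LOI, the five compositions, yield) starting from the weights per 74.64 kg of glass, as given in problem or answer.
Material-by-material LOI:
  Al(OH)3: 28.34 × 0.3451 = 9.780 kg
  SrCO3: 14.68 × 0.3008 = 4.416 kg
  Zircon sand: 7.273 × 0.001000 = 0.007273 kg
  Periclase: 10.39 × 0.01510 = 0.1569 kg
  Quartz sand: 28.37 × 0.002000 = 0.05674 kg
Total LOI = 14.42 kg
Glass = batch − LOI = 89.05 − 14.42 = 74.64 kg

LOI loss = 14.42 kg; glass = 74.64 kg; yield = 83.81%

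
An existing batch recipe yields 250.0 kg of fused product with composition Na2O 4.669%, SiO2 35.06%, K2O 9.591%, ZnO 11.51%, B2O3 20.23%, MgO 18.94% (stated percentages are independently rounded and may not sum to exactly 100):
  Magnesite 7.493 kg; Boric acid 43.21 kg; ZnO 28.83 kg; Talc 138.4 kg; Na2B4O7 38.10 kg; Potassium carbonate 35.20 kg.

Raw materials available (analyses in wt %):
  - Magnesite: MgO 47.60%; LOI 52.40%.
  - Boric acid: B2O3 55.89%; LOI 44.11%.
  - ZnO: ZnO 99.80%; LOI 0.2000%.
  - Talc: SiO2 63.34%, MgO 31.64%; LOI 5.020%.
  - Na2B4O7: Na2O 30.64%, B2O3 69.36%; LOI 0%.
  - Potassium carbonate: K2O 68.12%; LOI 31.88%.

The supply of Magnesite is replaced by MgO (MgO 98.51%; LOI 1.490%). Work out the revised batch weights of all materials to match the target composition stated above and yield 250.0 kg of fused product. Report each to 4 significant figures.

Revised batch per 250.0 kg fused product:
  MgO: 3.620 kg
  Boric acid: 43.21 kg
  ZnO: 28.83 kg
  Talc: 138.4 kg
  Na2B4O7: 38.10 kg
  Potassium carbonate: 35.20 kg
Total batch = 287.4 kg; LOI loss = 37.34 kg

Intermediates are shown, with 4-significant-digit rounding, on the page — the working math maintains full float precision through the solve. A single rounding completes each reported figure — the derived quantities (yield, the six compositions, totals, glass mass, ignition loss) are recomputed using the weight values on 250.0 kg of glass at full precision, as quoted within question or answer.
Target oxide masses per 250.0 kg fused product:
  Na2O: 4.669% × 250.0 = 11.67 kg
  SiO2: 35.06% × 250.0 = 87.65 kg
  K2O: 9.591% × 250.0 = 23.98 kg
  ZnO: 11.51% × 250.0 = 28.78 kg
  B2O3: 20.23% × 250.0 = 50.58 kg
  MgO: 18.94% × 250.0 = 47.35 kg
Per-oxide balance check per the reported batch figures, relative to the basis at hand (sums match the target masses within answer rounding):
  Na2O: 38.10·0.3064 = 11.67 kg (target 11.67 kg)
  SiO2: 138.4·0.6334 = 87.66 kg (target 87.65 kg)
  K2O: 35.20·0.6812 = 23.98 kg (target 23.98 kg)
  ZnO: 28.83·0.9980 = 28.77 kg (target 28.78 kg)
  B2O3: 43.21·0.5589 + 38.10·0.6936 = 50.58 kg (target 50.58 kg)
  MgO: 3.620·0.9851 + 138.4·0.3164 = 47.36 kg (target 47.35 kg)
Auditing the glass mass value: Σ batch − LOI loss = 250.0 kg (oxide target masses add up to 250.0 kg; against the stated basis, 250.0 kg — gaps are rounding artifacts).
Whole-batch sum: Σ batch = 287.4 kg; ignition loss, Σ(batch × LOI) = 37.34 kg; as yield: glass ÷ batch → 87.01%.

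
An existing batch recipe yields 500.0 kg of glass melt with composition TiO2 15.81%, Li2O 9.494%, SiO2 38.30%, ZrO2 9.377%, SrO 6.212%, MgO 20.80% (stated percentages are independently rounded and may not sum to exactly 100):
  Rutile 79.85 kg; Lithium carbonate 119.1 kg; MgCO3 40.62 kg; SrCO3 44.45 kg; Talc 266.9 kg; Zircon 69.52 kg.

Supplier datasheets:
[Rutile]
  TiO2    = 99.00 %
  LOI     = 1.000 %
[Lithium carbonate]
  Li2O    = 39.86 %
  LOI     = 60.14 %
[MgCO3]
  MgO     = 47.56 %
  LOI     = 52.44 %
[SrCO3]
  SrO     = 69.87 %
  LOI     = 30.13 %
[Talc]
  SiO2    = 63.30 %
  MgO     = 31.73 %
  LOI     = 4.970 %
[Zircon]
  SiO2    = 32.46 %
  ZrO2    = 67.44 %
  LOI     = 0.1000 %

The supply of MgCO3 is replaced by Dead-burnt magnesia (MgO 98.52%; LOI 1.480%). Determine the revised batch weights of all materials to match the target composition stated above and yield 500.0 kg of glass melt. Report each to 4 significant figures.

Revised batch per 500.0 kg glass melt:
  Rutile: 79.85 kg
  Lithium carbonate: 119.1 kg
  Dead-burnt magnesia: 19.61 kg
  SrCO3: 44.45 kg
  Talc: 266.9 kg
  Zircon: 69.52 kg
Total batch = 599.4 kg; LOI loss = 99.44 kg

Full precision is maintained end to end — working values are printed (rounded to 4 significant figures) between the steps. Every reported value takes a single rounding — the derived quantities, including ignition loss, yield, six oxide percentages, the totals, net glass mass, are rebuilt using the weight values per 500.0 kg of glass in exact precision as written in the question or the answer.
Per-oxide target masses for 500.0 kg glass melt:
  TiO2: 15.81% × 500.0 = 79.05 kg
  Li2O: 9.494% × 500.0 = 47.47 kg
  SiO2: 38.30% × 500.0 = 191.5 kg
  ZrO2: 9.377% × 500.0 = 46.88 kg
  SrO: 6.212% × 500.0 = 31.06 kg
  MgO: 20.80% × 500.0 = 104.0 kg
A balance pass over the oxides, per the reported batch figures, on the stated basis (sums match the target masses within answer rounding):
  TiO2: 79.85·0.9900 = 79.05 kg (target 79.05 kg)
  Li2O: 119.1·0.3986 = 47.47 kg (target 47.47 kg)
  SiO2: 266.9·0.6330 + 69.52·0.3246 = 191.5 kg (target 191.5 kg)
  ZrO2: 69.52·0.6744 = 46.88 kg (target 46.88 kg)
  SrO: 44.45·0.6987 = 31.06 kg (target 31.06 kg)
  MgO: 19.61·0.9852 + 266.9·0.3173 = 104.0 kg (target 104.0 kg)
Glass-mass bookkeeping: Σ batch − LOI loss = 500.0 kg (the targets, summed, come to 500.0 kg; versus the stated basis of 500.0 kg — any gap is answer rounding).
Adding the batch up: Σ batch = 599.4 kg; LOI removed, Σ of batch·LOI: 99.44 kg; the yield ratio, glass ÷ batch: 83.41%.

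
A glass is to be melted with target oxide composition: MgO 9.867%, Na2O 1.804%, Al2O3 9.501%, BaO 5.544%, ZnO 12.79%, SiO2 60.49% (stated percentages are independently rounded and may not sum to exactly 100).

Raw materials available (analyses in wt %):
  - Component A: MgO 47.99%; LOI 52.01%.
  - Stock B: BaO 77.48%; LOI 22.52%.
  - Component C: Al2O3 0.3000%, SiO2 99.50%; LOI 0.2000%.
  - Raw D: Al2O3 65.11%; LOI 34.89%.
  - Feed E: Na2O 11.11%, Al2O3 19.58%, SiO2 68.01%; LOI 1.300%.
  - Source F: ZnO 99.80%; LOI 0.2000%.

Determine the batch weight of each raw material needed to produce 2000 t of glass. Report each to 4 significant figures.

Batch per 2000 t glass:
  Component A: 411.2 t
  Stock B: 143.1 t
  Component C: 993.9 t
  Raw D: 189.6 t
  Feed E: 324.8 t
  Source F: 256.3 t
Total batch = 2319 t; LOI loss = 319.0 t; yield = 86.24%

The working math holds full float precision throughout; working values are printed with 4-significant-figure rounding in the printout — every reported result carries a single rounding; the derived quantities are computed at full float precision (ignition loss, net glass mass, the totals, six oxide percentages, yield) from the batch weights on 2000 t of glass, as they appear in question or answer.
Target oxide masses per 2000 t glass:
  MgO: 9.867% × 2000 = 197.3 t
  Na2O: 1.804% × 2000 = 36.08 t
  Al2O3: 9.501% × 2000 = 190.0 t
  BaO: 5.544% × 2000 = 110.9 t
  ZnO: 12.79% × 2000 = 255.8 t
  SiO2: 60.49% × 2000 = 1210 t
Per-oxide balance check with the batch weights as given, versus the basis set out (sum by sum, the targets are met within answer rounding):
  MgO: 411.2·0.4799 = 197.3 t (target 197.3 t)
  Na2O: 324.8·0.1111 = 36.09 t (target 36.08 t)
  Al2O3: 993.9·0.003000 + 189.6·0.6511 + 324.8·0.1958 = 190.0 t (target 190.0 t)
  BaO: 143.1·0.7748 = 110.9 t (target 110.9 t)
  ZnO: 256.3·0.9980 = 255.8 t (target 255.8 t)
  SiO2: 993.9·0.9950 + 324.8·0.6801 = 1210 t (target 1210 t)
The glass-mass cross-check: total batch − LOI = 2000 t (oxide target masses add up to 2000 t; stated basis 2000 t — deltas are rounding alone).
Batch total: Σ batch = 2319 t; LOI loss = Σ batch·LOI = 319.0 t; yield: glass divided by total = 86.24%.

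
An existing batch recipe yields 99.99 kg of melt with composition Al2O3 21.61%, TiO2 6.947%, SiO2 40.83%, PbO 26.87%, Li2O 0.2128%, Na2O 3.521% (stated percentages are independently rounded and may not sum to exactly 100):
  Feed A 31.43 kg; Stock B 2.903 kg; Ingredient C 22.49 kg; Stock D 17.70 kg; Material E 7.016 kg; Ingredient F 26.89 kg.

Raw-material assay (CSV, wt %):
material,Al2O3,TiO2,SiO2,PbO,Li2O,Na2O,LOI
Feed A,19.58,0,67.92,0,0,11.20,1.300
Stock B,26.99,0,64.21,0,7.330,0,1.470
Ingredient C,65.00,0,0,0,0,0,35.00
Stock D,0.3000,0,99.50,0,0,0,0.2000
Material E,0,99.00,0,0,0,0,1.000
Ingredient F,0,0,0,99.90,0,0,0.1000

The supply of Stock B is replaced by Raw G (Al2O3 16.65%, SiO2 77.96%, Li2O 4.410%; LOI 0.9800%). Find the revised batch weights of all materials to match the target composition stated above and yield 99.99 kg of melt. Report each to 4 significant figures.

Revised batch per 99.99 kg melt:
  Feed A: 31.43 kg
  Raw G: 4.825 kg
  Ingredient C: 22.47 kg
  Stock D: 15.79 kg
  Material E: 7.016 kg
  Ingredient F: 26.89 kg
Total batch = 108.4 kg; LOI loss = 8.449 kg

Each numeric step holds full float precision end to end — intermediates are printed rounded off to 4 significant digits in the working. Every reported number is rounded once only; all derived quantities (totals, the yield, LOI, six oxide percentages, glass mass) are re-derived starting from the weights for 99.99 kg of glass at full float precision as they appear in either problem or answer.
Oxide-by-oxide targets in 99.99 kg melt:
  Al2O3: 21.61% × 99.99 = 21.61 kg
  TiO2: 6.947% × 99.99 = 6.946 kg
  SiO2: 40.83% × 99.99 = 40.83 kg
  PbO: 26.87% × 99.99 = 26.87 kg
  Li2O: 0.2128% × 99.99 = 0.2128 kg
  Na2O: 3.521% × 99.99 = 3.521 kg
Checking each oxide sum per the reported batch figures, on the stated basis (summed amounts equal target values net of answer rounding effects):
  Al2O3: 31.43·0.1958 + 4.825·0.1665 + 22.47·0.6500 + 15.79·0.003000 = 21.61 kg (target 21.61 kg)
  TiO2: 7.016·0.9900 = 6.946 kg (target 6.946 kg)
  SiO2: 31.43·0.6792 + 4.825·0.7796 + 15.79·0.9950 = 40.82 kg (target 40.83 kg)
  PbO: 26.89·0.9990 = 26.86 kg (target 26.87 kg)
  Li2O: 4.825·0.04410 = 0.2128 kg (target 0.2128 kg)
  Na2O: 31.43·0.1120 = 3.520 kg (target 3.521 kg)
Glass-mass closure: batch total minus LOI = 99.97 kg (the Σ of target masses is 99.98 kg; basis as stated: 99.99 kg — rounding explains the deltas).
Adding the batch up: Σ batch = 108.4 kg; LOI removed, Σ of batch·LOI: 8.449 kg; yield: glass divided by total = 92.21%.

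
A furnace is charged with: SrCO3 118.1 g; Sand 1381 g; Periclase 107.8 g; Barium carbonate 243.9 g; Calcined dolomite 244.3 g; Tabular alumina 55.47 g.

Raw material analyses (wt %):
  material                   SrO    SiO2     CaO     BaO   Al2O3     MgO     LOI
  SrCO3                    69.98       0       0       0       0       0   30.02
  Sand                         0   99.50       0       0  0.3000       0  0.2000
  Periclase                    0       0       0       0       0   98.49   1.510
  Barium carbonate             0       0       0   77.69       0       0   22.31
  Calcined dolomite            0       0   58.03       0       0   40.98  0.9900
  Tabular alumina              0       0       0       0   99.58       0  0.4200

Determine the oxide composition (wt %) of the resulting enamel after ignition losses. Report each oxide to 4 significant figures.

Glass mass = 2054 g (batch 2151 − LOI 96.91).
Composition: SrO 4.024%, SiO2 66.91%, CaO 6.903%, BaO 9.227%, Al2O3 2.891%, MgO 10.04%

Values along the way are printed, rounded to 4 significant digits, at each printed step. Every computation carries full float precision end to end — a single rounding completes each reported value; derived quantities are carried starting from the weights for 2054 g of glass at exact precision (glass mass, six oxide percentages, yield, LOI, the totals) as written in the problem or answer text.
Delivered oxide masses:
  SrO: 118.1·0.6998 = 82.65 g
  SiO2: 1381·0.9950 = 1374 g
  CaO: 244.3·0.5803 = 141.8 g
  BaO: 243.9·0.7769 = 189.5 g
  Al2O3: 1381·0.003000 + 55.47·0.9958 = 59.38 g
  MgO: 107.8·0.9849 + 244.3·0.4098 = 206.3 g
LOI: 118.1·0.3002 + 1381·0.002000 + 107.8·0.01510 + 243.9·0.2231 + 244.3·0.009900 + 55.47·0.004200 = 96.91 g
batch − LOI leaves glass = 2151 − 96.91 = 2054 g (= the summed oxide contributions)
wt % = 100 × oxide mass / glass mass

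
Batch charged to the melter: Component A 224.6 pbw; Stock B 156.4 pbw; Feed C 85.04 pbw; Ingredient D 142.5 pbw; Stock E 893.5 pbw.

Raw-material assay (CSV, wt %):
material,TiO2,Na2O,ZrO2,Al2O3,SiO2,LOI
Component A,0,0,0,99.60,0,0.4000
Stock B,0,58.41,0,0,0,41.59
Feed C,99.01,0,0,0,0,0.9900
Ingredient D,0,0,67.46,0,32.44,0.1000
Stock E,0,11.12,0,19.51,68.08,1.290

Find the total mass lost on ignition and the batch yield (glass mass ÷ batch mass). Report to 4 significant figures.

All arithmetic keeps full precision in all steps — the intermediate values are printed (rounded to 4 significant digits) in the working; a single rounding produces every reported result; all derived quantities are computed in exact precision (glass mass, the totals, LOI, five oxide percentages, yield) from the batch weights on 1424 pbw of glass exactly as shown in the problem or the answer.
Material-by-material LOI:
  Component A: 224.6 × 0.004000 = 0.8984 pbw
  Stock B: 156.4 × 0.4159 = 65.05 pbw
  Feed C: 85.04 × 0.009900 = 0.8419 pbw
  Ingredient D: 142.5 × 0.001000 = 0.1425 pbw
  Stock E: 893.5 × 0.01290 = 11.53 pbw
Total LOI = 78.46 pbw
Glass = batch − LOI = 1502 − 78.46 = 1424 pbw

LOI loss = 78.46 pbw; glass = 1424 pbw; yield = 94.78%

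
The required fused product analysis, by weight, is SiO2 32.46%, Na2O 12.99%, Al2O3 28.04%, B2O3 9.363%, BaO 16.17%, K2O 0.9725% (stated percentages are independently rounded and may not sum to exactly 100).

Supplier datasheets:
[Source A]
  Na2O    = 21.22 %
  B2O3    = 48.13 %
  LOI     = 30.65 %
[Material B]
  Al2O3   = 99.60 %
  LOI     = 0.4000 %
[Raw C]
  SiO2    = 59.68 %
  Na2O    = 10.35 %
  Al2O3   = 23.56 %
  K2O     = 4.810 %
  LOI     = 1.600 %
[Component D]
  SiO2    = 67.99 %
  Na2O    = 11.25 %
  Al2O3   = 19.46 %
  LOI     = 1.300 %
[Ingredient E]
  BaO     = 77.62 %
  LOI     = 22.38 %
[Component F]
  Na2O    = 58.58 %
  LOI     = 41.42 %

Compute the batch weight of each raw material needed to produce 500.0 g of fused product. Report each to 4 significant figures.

Exact precision is kept from first step to last; in-progress results are printed rounded off to 4 significant digits between the steps; every reported value is rounded exactly once. Derived quantities (the six compositions, yield, the totals, LOI, net glass mass) are rebuilt at full precision from the batch weights at 500.0 g of glass, as given in the question or the answer.
The oxide mass targets at 500.0 g fused product:
  SiO2: 32.46% × 500.0 = 162.3 g
  Na2O: 12.99% × 500.0 = 64.95 g
  Al2O3: 28.04% × 500.0 = 140.2 g
  B2O3: 9.363% × 500.0 = 46.82 g
  BaO: 16.17% × 500.0 = 80.85 g
  K2O: 0.9725% × 500.0 = 4.862 g
Mass-balance tally per oxide with the batch weights as given, on the stated basis (target by target, the sums agree up to rounding of the answer):
  SiO2: 101.1·0.5968 + 150.0·0.6799 = 162.3 g (target 162.3 g)
  Na2O: 97.27·0.2122 + 101.1·0.1035 + 150.0·0.1125 + 28.98·0.5858 = 64.96 g (target 64.95 g)
  Al2O3: 87.55·0.9960 + 101.1·0.2356 + 150.0·0.1946 = 140.2 g (target 140.2 g)
  B2O3: 97.27·0.4813 = 46.82 g (target 46.82 g)
  BaO: 104.2·0.7762 = 80.88 g (target 80.85 g)
  K2O: 101.1·0.04810 = 4.863 g (target 4.862 g)
Glass mass check: the batch minus its LOI: 500.0 g (oxide target masses add up to 500.0 g; with the basis standing at 500.0 g — deltas are rounding alone).
Total batch = Σ batch = 569.1 g; LOI loss = Σ batch·LOI = 69.05 g; glass ÷ batch gives a yield of 87.87%.

Batch per 500.0 g fused product:
  Source A: 97.27 g
  Material B: 87.55 g
  Raw C: 101.1 g
  Component D: 150.0 g
  Ingredient E: 104.2 g
  Component F: 28.98 g
Total batch = 569.1 g; LOI loss = 69.05 g; yield = 87.87%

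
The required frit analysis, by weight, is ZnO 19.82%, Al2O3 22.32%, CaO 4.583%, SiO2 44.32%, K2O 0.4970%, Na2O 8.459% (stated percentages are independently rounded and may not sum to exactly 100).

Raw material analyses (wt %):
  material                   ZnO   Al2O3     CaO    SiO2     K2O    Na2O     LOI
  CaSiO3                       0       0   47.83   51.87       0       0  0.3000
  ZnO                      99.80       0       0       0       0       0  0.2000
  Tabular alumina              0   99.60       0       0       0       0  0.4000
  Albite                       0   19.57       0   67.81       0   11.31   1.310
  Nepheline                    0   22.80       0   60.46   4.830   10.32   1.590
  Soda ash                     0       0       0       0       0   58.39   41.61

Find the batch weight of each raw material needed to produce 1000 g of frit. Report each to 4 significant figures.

Batch per 1000 g frit:
  CaSiO3: 95.82 g
  ZnO: 198.6 g
  Tabular alumina: 104.5 g
  Albite: 488.6 g
  Nepheline: 102.9 g
  Soda ash: 32.05 g
Total batch = 1022 g; LOI loss = 22.48 g; yield = 97.80%

Rounding to 4 significant figures applies to each working value as printed; the working math keeps exact precision through every step. Every reported result is rounded exactly once; derived quantities (yield, net glass mass, six oxide percentages, LOI, the totals) are rebuilt in exact precision starting from the weights at 1000 g of glass exactly as shown in the problem or the answer.
Oxide mass targets, per 1000 g frit:
  ZnO: 19.82% × 1000 = 198.2 g
  Al2O3: 22.32% × 1000 = 223.2 g
  CaO: 4.583% × 1000 = 45.83 g
  SiO2: 44.32% × 1000 = 443.2 g
  K2O: 0.4970% × 1000 = 4.970 g
  Na2O: 8.459% × 1000 = 84.59 g
Sums-versus-targets review with the batch weights as given, on the stated basis (target by target, the sums agree exact up to rounding of places):
  ZnO: 198.6·0.9980 = 198.2 g (target 198.2 g)
  Al2O3: 104.5·0.9960 + 488.6·0.1957 + 102.9·0.2280 = 223.2 g (target 223.2 g)
  CaO: 95.82·0.4783 = 45.83 g (target 45.83 g)
  SiO2: 95.82·0.5187 + 488.6·0.6781 + 102.9·0.6046 = 443.2 g (target 443.2 g)
  K2O: 102.9·0.04830 = 4.970 g (target 4.970 g)
  Na2O: 488.6·0.1131 + 102.9·0.1032 + 32.05·0.5839 = 84.59 g (target 84.59 g)
Glass-mass closure: total batch − LOI = 1000 g (targets for the oxides total 1000 g; versus the stated basis of 1000 g — differing by rounding only).
Whole-batch sum: Σ batch = 1022 g; LOI loss = Σ batch·LOI = 22.48 g; the yield ratio, glass ÷ batch: 97.80%.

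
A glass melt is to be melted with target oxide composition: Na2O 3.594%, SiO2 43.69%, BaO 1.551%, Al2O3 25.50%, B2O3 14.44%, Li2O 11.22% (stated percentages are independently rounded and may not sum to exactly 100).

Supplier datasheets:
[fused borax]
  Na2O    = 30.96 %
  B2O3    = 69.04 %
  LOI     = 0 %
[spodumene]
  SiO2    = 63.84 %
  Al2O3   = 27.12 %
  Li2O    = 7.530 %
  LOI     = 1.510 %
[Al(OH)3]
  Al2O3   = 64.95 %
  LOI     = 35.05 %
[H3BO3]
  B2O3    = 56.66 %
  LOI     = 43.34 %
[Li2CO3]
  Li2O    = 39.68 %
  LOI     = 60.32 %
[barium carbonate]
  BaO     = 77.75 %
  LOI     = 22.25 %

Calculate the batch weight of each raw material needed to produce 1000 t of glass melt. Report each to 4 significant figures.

Full float precision is maintained in every operation — in-progress results are displayed rounded to 4 significant figures when written out. Each reported figure is rounded once only — the derived quantities are rebuilt starting from the weights for 1000 t of glass in full float precision (totals, glass mass, the six compositions, yield, ignition loss) as they appear in either problem or answer.
The oxide mass targets at 1000 t glass melt:
  Na2O: 3.594% × 1000 = 35.94 t
  SiO2: 43.69% × 1000 = 436.9 t
  BaO: 1.551% × 1000 = 15.51 t
  Al2O3: 25.50% × 1000 = 255.0 t
  B2O3: 14.44% × 1000 = 144.4 t
  Li2O: 11.22% × 1000 = 112.2 t
Mass-balance tally per oxide per the reported batch figures, versus the basis set out (delivered sums recover each target up to rounding of the answer):
  Na2O: 116.1·0.3096 = 35.94 t (target 35.94 t)
  SiO2: 684.4·0.6384 = 436.9 t (target 436.9 t)
  BaO: 19.95·0.7775 = 15.51 t (target 15.51 t)
  Al2O3: 684.4·0.2712 + 106.9·0.6495 = 255.0 t (target 255.0 t)
  B2O3: 116.1·0.6904 + 113.4·0.5666 = 144.4 t (target 144.4 t)
  Li2O: 684.4·0.07530 + 152.9·0.3968 = 112.2 t (target 112.2 t)
The glass-mass cross-check: the batch minus its LOI: 1000 t (the targets, summed, come to 1000 t; stated basis 1000 t — any gap is answer rounding).
Summing the batch: Σ batch = 1194 t; Σ batch·LOI gives LOI loss = 193.6 t; yield, glass over the total, = 83.78%.

Batch per 1000 t glass melt:
  fused borax: 116.1 t
  spodumene: 684.4 t
  Al(OH)3: 106.9 t
  H3BO3: 113.4 t
  Li2CO3: 152.9 t
  barium carbonate: 19.95 t
Total batch = 1194 t; LOI loss = 193.6 t; yield = 83.78%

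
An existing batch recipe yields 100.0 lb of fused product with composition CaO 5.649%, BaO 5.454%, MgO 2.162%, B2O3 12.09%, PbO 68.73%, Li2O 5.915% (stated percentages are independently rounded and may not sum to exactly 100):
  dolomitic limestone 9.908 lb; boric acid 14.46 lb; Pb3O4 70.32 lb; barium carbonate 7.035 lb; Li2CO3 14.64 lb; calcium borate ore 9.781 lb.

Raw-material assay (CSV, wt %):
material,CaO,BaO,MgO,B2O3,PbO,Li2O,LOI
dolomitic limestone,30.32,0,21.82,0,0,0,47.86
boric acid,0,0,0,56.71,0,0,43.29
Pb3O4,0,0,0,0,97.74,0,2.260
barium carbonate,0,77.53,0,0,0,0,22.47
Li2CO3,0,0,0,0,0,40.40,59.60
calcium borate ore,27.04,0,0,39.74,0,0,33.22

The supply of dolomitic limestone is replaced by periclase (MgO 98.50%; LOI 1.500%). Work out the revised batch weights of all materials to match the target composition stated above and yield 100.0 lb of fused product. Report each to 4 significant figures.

Intermediates are displayed (rounded to four significant digits) within the worked lines — the whole derivation runs at full precision from first step to last; exactly one rounding lands on each reported result. All derived quantities (the yield, LOI, totals, the six compositions, net glass mass) are carried starting from the weights for 100.0 lb of glass at full precision, exactly as shown in problem or answer.
Target masses of each oxide per 100.0 lb fused product:
  CaO: 5.649% × 100.0 = 5.649 lb
  BaO: 5.454% × 100.0 = 5.454 lb
  MgO: 2.162% × 100.0 = 2.162 lb
  B2O3: 12.09% × 100.0 = 12.09 lb
  PbO: 68.73% × 100.0 = 68.73 lb
  Li2O: 5.915% × 100.0 = 5.915 lb
Mass-balance tally per oxide per the reported batch figures, versus the basis set out (target by target, the sums agree up to rounding of the answer):
  CaO: 20.89·0.2704 = 5.649 lb (target 5.649 lb)
  BaO: 7.035·0.7753 = 5.454 lb (target 5.454 lb)
  MgO: 2.195·0.9850 = 2.162 lb (target 2.162 lb)
  B2O3: 6.679·0.5671 + 20.89·0.3974 = 12.09 lb (target 12.09 lb)
  PbO: 70.32·0.9774 = 68.73 lb (target 68.73 lb)
  Li2O: 14.64·0.4040 = 5.915 lb (target 5.915 lb)
Glass-mass bookkeeping: net batch after ignition = 100.0 lb (summing oxide targets gives 100.0 lb; the stated basis being 100.0 lb — deltas are rounding alone).
Whole-batch sum: Σ batch = 121.8 lb; the LOI term Σ batch·LOI equals 21.76 lb; yield, glass over the total, = 82.13%.

Revised batch per 100.0 lb fused product:
  periclase: 2.195 lb
  boric acid: 6.679 lb
  Pb3O4: 70.32 lb
  barium carbonate: 7.035 lb
  Li2CO3: 14.64 lb
  calcium borate ore: 20.89 lb
Total batch = 121.8 lb; LOI loss = 21.76 lb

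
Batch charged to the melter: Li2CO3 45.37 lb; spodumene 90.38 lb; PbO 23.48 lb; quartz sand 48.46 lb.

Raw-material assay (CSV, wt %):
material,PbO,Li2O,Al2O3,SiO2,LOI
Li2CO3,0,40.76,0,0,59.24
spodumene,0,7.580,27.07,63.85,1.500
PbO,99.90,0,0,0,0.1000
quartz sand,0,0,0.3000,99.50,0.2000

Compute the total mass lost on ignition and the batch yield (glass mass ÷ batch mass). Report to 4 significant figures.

Values along the way are shown rounded to 4 significant figures in the printout. Each numeric step runs at full precision from start to finish — each reported number is rounded only once — the derived quantities (the four compositions, LOI, totals, yield, net glass mass) are recomputed in exact precision starting from the weights for 179.3 lb of glass, exactly as printed in question or answer.
Loss on ignition, line by line:
  Li2CO3: 45.37 × 0.5924 = 26.88 lb
  spodumene: 90.38 × 0.01500 = 1.356 lb
  PbO: 23.48 × 0.001000 = 0.02348 lb
  quartz sand: 48.46 × 0.002000 = 0.09692 lb
Total LOI = 28.35 lb
Glass = batch − LOI = 207.7 − 28.35 = 179.3 lb

LOI loss = 28.35 lb; glass = 179.3 lb; yield = 86.35%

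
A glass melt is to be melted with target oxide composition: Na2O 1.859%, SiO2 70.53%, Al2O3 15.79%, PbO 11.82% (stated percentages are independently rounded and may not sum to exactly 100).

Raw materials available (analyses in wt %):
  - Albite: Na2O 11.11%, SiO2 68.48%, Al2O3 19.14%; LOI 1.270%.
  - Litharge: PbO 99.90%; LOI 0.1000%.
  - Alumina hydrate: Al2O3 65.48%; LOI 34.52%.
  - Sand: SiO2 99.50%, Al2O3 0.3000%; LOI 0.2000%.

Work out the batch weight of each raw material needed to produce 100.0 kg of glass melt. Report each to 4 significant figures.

Intermediates appear, rounded to four significant figures, in the working. All internal work maintains full float precision at all times — a single rounding finalizes each reported figure. Derived quantities (glass mass, the yield, the totals, LOI, the four compositions) are carried at full float precision using the weight values on 100.0 kg of glass, exactly as printed in problem or answer.
Target oxide masses per 100.0 kg glass melt:
  Na2O: 1.859% × 100.0 = 1.859 kg
  SiO2: 70.53% × 100.0 = 70.53 kg
  Al2O3: 15.79% × 100.0 = 15.79 kg
  PbO: 11.82% × 100.0 = 11.82 kg
Balance tally, oxide-wise, with the batch weights as given, for the quoted basis mass (summed amounts equal target values net of answer rounding effects):
  Na2O: 16.73·0.1111 = 1.859 kg (target 1.859 kg)
  SiO2: 16.73·0.6848 + 59.37·0.9950 = 70.53 kg (target 70.53 kg)
  Al2O3: 16.73·0.1914 + 18.95·0.6548 + 59.37·0.003000 = 15.79 kg (target 15.79 kg)
  PbO: 11.83·0.9990 = 11.82 kg (target 11.82 kg)
Auditing the glass mass value: Σ batch − LOI loss = 100.0 kg (per-oxide target masses sum to 100.0 kg; versus the stated basis of 100.0 kg — differing by rounding only).
Whole-batch sum: Σ batch = 106.9 kg; ignition loss, Σ(batch × LOI) = 6.885 kg; glass ÷ batch gives a yield of 93.56%.

Batch per 100.0 kg glass melt:
  Albite: 16.73 kg
  Litharge: 11.83 kg
  Alumina hydrate: 18.95 kg
  Sand: 59.37 kg
Total batch = 106.9 kg; LOI loss = 6.885 kg; yield = 93.56%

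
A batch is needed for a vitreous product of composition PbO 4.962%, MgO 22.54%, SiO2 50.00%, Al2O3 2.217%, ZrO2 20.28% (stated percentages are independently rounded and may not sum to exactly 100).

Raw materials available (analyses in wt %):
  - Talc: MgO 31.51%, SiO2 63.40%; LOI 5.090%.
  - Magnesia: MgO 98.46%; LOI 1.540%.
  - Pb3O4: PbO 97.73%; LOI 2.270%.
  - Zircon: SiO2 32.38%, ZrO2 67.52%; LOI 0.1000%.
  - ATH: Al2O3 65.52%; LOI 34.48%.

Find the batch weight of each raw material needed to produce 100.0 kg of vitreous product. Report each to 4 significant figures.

Full precision is held all the way through — the intermediate values are displayed, rounded to 4 significant digits, in the working; each reported result is rounded a single time. The derived quantities (glass mass, five oxide percentages, ignition loss, totals, yield) are computed starting from the weights at 100.0 kg of glass at exact precision, exactly as printed in question or answer.
Per-oxide target masses for 100.0 kg vitreous product:
  PbO: 4.962% × 100.0 = 4.962 kg
  MgO: 22.54% × 100.0 = 22.54 kg
  SiO2: 50.00% × 100.0 = 50.00 kg
  Al2O3: 2.217% × 100.0 = 2.217 kg
  ZrO2: 20.28% × 100.0 = 20.28 kg
A balance pass over the oxides, using the reported weights, on the stated basis (delivered sums recover each target exact up to rounding of places):
  PbO: 5.077·0.9773 = 4.962 kg (target 4.962 kg)
  MgO: 63.52·0.3151 + 2.563·0.9846 = 22.54 kg (target 22.54 kg)
  SiO2: 63.52·0.6340 + 30.04·0.3238 = 50.00 kg (target 50.00 kg)
  Al2O3: 3.384·0.6552 = 2.217 kg (target 2.217 kg)
  ZrO2: 30.04·0.6752 = 20.28 kg (target 20.28 kg)
Glass-mass bookkeeping: Σ batch − LOI loss = 100.0 kg (per-oxide target masses sum to 100.0 kg; with the basis standing at 100.0 kg — gaps are rounding artifacts).
Batch total: Σ batch = 104.6 kg; LOI removed, Σ of batch·LOI: 4.585 kg; yield = glass ÷ total batch = 95.62%.

Batch per 100.0 kg vitreous product:
  Talc: 63.52 kg
  Magnesia: 2.563 kg
  Pb3O4: 5.077 kg
  Zircon: 30.04 kg
  ATH: 3.384 kg
Total batch = 104.6 kg; LOI loss = 4.585 kg; yield = 95.62%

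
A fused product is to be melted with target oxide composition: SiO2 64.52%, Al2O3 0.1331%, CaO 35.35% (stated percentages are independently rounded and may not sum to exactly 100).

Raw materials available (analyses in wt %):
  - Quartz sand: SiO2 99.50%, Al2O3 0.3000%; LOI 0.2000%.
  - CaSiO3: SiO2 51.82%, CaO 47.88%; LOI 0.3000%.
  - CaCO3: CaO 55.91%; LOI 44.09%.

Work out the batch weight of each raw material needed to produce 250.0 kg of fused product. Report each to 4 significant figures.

Exact precision is kept at all times; intermediates are shown, with 4-significant-digit rounding, in the printout. Exactly one rounding lands on each reported value; all derived quantities are recomputed from the weighed amounts on 250.0 kg of glass in full precision (the three compositions, glass mass, the yield, the totals, ignition loss), exactly as shown in the question or the answer.
Target oxide masses per 250.0 kg fused product:
  SiO2: 64.52% × 250.0 = 161.3 kg
  Al2O3: 0.1331% × 250.0 = 0.3328 kg
  CaO: 35.35% × 250.0 = 88.38 kg
Oxide-by-oxide audit with the batch weights as given, for the quoted basis mass (oxide sums agree with the targets inside rounding margins):
  SiO2: 110.9·0.9950 + 98.30·0.5182 = 161.3 kg (target 161.3 kg)
  Al2O3: 110.9·0.003000 = 0.3327 kg (target 0.3328 kg)
  CaO: 98.30·0.4788 + 73.89·0.5591 = 88.38 kg (target 88.38 kg)
Consistency of the glass mass: total batch − LOI = 250.0 kg (per-oxide target masses sum to 250.0 kg; against the stated basis, 250.0 kg — gaps are rounding artifacts).
Whole-batch sum: Σ batch = 283.1 kg; LOI removed, Σ of batch·LOI: 33.09 kg; yield = glass ÷ total batch = 88.31%.

Batch per 250.0 kg fused product:
  Quartz sand: 110.9 kg
  CaSiO3: 98.30 kg
  CaCO3: 73.89 kg
Total batch = 283.1 kg; LOI loss = 33.09 kg; yield = 88.31%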